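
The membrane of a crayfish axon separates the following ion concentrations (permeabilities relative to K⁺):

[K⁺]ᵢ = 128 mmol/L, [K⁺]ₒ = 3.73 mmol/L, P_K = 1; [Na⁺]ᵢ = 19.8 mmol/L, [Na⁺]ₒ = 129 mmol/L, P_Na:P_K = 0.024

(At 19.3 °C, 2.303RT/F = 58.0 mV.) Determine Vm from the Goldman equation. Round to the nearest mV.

Vm = 58.0 · log₁₀[(Σ P·[cation]ₒ + Σ P·[anion]ᵢ) / (Σ P·[cation]ᵢ + Σ P·[anion]ₒ)]
Numerator = 1×3.73 + 0.024×129 = 6.826
Denominator = 1×128 + 0.024×19.8 = 128.5
Vm = 58.0 · log₁₀(0.053131) = 58.0 × (-1.2747) = -73.93 mV

-74 mV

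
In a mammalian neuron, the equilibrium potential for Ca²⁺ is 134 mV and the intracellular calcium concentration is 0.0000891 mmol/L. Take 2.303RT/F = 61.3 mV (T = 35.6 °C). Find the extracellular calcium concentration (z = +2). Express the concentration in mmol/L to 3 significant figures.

2.10 mmol/L

Nernst: E = (61.3/2) · log₁₀([out]/[in]), so log₁₀([out]/[in]) = 134.0 × 2 / 61.3 = 4.3719.
[out]/[in] = 10^(4.3719) = 2.355e+04.
[out] = 2.355e+04 × 0.0000891 = 2.098 mmol/L.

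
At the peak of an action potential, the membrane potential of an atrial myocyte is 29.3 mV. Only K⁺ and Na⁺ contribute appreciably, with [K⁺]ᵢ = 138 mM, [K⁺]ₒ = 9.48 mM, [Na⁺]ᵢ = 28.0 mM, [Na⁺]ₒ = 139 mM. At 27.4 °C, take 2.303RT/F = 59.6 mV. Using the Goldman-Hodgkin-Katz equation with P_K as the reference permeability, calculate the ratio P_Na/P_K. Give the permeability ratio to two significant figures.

8.0

Let α = P_Na/P_K. GHK: Vm = 59.6·log₁₀[(Kₒ + α·Naₒ)/(Kᵢ + α·Naᵢ)].
10^(Vm/59.6) = 10^(29.3/59.6) = 3.1018
So 3.1018·(Kᵢ + α·Naᵢ) = Kₒ + α·Naₒ → α = (3.1018·138.0 − 9.48) / (139.0 − 3.1018·28.0)
α = (428 − 9.48) / (139.0 − 86.85) = 418.6/52.15 = 8.026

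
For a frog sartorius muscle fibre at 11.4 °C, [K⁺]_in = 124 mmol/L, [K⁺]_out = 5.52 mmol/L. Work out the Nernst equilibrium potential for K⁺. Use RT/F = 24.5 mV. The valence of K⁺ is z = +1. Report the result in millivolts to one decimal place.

-76.2 mV

E = (24.5/z) · ln([K⁺]_out/[K⁺]_in) with z = +1.
= (24.5/1) · ln(5.52/124) = 24.50 · ln(0.04452)
= 24.50 · (-3.1119) = -76.24 mV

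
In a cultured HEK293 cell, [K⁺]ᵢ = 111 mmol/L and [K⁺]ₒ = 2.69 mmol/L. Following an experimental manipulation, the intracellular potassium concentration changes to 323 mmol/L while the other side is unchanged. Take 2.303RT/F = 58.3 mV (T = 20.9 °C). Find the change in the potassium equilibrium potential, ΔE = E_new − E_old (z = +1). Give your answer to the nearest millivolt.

E_old = (58.3/1)·log₁₀(2.69/111) = -94.19 mV
E_new = (58.3/1)·log₁₀(2.69/323) = -121.23 mV
ΔE = -121.23 − (-94.19) = -27.04 mV

-27 mV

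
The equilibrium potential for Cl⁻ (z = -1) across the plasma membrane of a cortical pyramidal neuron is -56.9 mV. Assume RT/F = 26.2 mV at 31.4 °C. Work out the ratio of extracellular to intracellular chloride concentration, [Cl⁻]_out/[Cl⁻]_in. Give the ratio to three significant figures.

ln([out]/[in]) = E·z/(26.2) = -56.9 × -1 / 26.2 = 2.1718
[out]/[in] = e^(2.1718) = 8.774

8.77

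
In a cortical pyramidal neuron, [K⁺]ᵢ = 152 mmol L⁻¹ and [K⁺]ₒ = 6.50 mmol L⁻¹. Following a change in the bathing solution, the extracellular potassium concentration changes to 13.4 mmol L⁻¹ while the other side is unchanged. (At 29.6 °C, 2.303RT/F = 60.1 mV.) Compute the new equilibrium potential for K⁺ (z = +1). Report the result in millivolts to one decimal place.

-63.4 mV

After the shift: [K⁺]_out = 13.4, [K⁺]_in = 152 mmol L⁻¹.
E_new = (60.1/1)·log₁₀(13.4/152) = 60.10 · (-1.0547) = -63.39 mV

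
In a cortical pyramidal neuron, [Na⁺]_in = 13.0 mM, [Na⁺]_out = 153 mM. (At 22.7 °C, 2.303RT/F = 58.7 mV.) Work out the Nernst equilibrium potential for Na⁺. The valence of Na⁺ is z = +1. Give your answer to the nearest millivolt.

63 mV

E = (58.7/z) · log₁₀([Na⁺]_out/[Na⁺]_in) with z = +1.
= (58.7/1) · log₁₀(153/13.0) = 58.70 · log₁₀(11.77)
= 58.70 · (1.0707) = 62.85 mV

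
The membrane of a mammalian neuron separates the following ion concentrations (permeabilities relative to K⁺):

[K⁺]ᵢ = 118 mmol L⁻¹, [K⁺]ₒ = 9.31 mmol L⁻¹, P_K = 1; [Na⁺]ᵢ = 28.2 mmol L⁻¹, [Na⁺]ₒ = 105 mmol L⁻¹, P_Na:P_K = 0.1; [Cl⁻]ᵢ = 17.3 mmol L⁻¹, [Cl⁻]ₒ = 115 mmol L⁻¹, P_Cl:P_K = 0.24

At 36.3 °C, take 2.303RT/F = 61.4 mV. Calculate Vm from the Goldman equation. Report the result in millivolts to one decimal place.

Vm = 61.4 · log₁₀[(Σ P·[cation]ₒ + Σ P·[anion]ᵢ) / (Σ P·[cation]ᵢ + Σ P·[anion]ₒ)]
Numerator = 1×9.31 + 0.1×105 + 0.24×17.3 = 23.96
Denominator = 1×118 + 0.1×28.2 + 0.24×115 = 148.4
Vm = 61.4 · log₁₀(0.16145) = 61.4 × (-0.7920) = -48.63 mV

-48.6 mV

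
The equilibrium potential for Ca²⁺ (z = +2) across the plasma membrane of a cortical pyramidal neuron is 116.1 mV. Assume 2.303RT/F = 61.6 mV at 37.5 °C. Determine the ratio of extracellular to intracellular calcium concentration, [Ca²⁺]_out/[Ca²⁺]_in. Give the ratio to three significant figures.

5880

log₁₀([out]/[in]) = E·z/(61.6) = 116.1 × 2 / 61.6 = 3.7695
[out]/[in] = 10^(3.7695) = 5881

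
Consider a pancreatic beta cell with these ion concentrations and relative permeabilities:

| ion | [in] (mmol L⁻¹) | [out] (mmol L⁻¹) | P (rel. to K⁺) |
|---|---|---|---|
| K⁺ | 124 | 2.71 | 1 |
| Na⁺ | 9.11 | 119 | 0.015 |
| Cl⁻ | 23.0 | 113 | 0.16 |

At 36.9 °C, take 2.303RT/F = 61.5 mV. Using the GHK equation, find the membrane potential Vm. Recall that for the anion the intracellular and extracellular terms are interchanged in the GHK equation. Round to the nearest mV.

Vm = 61.5 · log₁₀[(Σ P·[cation]ₒ + Σ P·[anion]ᵢ) / (Σ P·[cation]ᵢ + Σ P·[anion]ₒ)]
Numerator = 1×2.71 + 0.015×119 + 0.16×23.0 = 8.175
Denominator = 1×124 + 0.015×9.11 + 0.16×113 = 142.2
Vm = 61.5 · log₁₀(0.057483) = 61.5 × (-1.2405) = -76.29 mV

-76 mV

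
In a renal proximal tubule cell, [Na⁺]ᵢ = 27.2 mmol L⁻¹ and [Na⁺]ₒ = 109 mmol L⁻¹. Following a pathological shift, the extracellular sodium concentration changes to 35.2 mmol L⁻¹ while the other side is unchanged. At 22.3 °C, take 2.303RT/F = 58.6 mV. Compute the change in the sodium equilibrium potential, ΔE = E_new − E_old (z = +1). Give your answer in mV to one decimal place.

-28.8 mV

E_old = (58.6/1)·log₁₀(109/27.2) = 35.33 mV
E_new = (58.6/1)·log₁₀(35.2/27.2) = 6.56 mV
ΔE = 6.56 − (35.33) = -28.77 mV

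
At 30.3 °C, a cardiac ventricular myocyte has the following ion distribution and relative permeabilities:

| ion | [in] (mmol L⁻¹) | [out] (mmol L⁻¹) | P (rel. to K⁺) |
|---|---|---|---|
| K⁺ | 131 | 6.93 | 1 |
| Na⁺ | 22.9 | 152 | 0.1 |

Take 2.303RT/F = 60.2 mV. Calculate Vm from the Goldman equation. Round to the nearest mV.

-47 mV

Vm = 60.2 · log₁₀[(Σ P·[cation]ₒ + Σ P·[anion]ᵢ) / (Σ P·[cation]ᵢ + Σ P·[anion]ₒ)]
Numerator = 1×6.93 + 0.1×152 = 22.13
Denominator = 1×131 + 0.1×22.9 = 133.3
Vm = 60.2 · log₁₀(0.16603) = 60.2 × (-0.7798) = -46.94 mV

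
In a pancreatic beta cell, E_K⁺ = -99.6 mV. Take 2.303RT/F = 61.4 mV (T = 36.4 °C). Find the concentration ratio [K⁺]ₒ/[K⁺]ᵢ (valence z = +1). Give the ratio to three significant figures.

0.0239

log₁₀([out]/[in]) = E·z/(61.4) = -99.6 × 1 / 61.4 = -1.6221
[out]/[in] = 10^(-1.6221) = 0.02387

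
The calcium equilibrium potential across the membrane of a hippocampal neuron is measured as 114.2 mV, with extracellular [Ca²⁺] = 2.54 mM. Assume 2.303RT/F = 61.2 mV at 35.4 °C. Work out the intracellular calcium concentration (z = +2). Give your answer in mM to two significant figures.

Nernst: E = (61.2/2) · log₁₀([out]/[in]), so log₁₀([out]/[in]) = 114.2 × 2 / 61.2 = 3.7320.
[out]/[in] = 10^(3.7320) = 5395.
[in] = 2.54 / 5395 = 0.0004708 mM.

0.00047 mM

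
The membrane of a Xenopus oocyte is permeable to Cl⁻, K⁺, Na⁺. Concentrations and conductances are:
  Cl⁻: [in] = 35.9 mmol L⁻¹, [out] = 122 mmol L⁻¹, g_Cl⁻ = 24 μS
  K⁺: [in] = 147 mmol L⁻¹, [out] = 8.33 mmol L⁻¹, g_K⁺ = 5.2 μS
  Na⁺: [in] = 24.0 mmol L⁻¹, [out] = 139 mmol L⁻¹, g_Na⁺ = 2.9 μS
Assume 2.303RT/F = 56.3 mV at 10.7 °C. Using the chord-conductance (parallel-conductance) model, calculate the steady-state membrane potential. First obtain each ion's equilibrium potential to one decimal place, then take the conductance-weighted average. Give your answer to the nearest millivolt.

E_Cl⁻ = (56.3/-1)·log₁₀(122/35.9) = -29.9 mV
E_K⁺ = (56.3/1)·log₁₀(8.33/147) = -70.2 mV
E_Na⁺ = (56.3/1)·log₁₀(139/24.0) = 42.9 mV
Vm = (Σ gᵢEᵢ)/(Σ gᵢ) = (24·-29.9 + 5.2·-70.2 + 2.9·42.9) / (24 + 5.2 + 2.9)
= -958.23 / 32.1 = -29.85 mV

-30 mV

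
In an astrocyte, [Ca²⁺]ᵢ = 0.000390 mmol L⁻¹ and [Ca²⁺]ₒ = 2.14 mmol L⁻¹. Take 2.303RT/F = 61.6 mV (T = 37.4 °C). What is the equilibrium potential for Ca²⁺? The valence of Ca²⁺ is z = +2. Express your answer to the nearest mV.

E = (61.6/z) · log₁₀([Ca²⁺]_out/[Ca²⁺]_in) with z = +2.
= (61.6/2) · log₁₀(2.14/0.000390) = 30.80 · log₁₀(5487)
= 30.80 · (3.7393) = 115.17 mV

115 mV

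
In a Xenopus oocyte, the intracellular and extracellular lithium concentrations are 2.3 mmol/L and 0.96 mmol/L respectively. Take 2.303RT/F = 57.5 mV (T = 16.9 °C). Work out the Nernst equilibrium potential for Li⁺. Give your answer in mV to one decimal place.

-21.8 mV

E = (57.5/z) · log₁₀([Li⁺]_out/[Li⁺]_in) with z = +1.
= (57.5/1) · log₁₀(0.96/2.3) = 57.50 · log₁₀(0.4174)
= 57.50 · (-0.3795) = -21.82 mV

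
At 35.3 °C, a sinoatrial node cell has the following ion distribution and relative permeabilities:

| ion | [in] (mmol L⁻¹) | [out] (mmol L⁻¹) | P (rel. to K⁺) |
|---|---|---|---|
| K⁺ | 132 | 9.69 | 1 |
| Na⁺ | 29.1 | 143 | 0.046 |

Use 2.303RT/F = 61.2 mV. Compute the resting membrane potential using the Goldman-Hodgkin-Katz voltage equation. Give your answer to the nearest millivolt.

-56 mV

Vm = 61.2 · log₁₀[(Σ P·[cation]ₒ + Σ P·[anion]ᵢ) / (Σ P·[cation]ᵢ + Σ P·[anion]ₒ)]
Numerator = 1×9.69 + 0.046×143 = 16.27
Denominator = 1×132 + 0.046×29.1 = 133.3
Vm = 61.2 · log₁₀(0.12201) = 61.2 × (-0.9136) = -55.91 mV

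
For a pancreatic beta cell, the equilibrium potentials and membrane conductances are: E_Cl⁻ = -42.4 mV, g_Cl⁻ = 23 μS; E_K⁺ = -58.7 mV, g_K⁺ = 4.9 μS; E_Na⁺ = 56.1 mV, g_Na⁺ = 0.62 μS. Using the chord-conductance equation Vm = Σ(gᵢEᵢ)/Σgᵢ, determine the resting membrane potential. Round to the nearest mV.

-43 mV

Σ gᵢEᵢ = 23·(-42.4) + 4.9·(-58.7) + 0.62·(56.1) = -1228.05
Σ gᵢ = 23 + 4.9 + 0.62 = 28.52
Vm = -1228.05 / 28.52 = -43.06 mV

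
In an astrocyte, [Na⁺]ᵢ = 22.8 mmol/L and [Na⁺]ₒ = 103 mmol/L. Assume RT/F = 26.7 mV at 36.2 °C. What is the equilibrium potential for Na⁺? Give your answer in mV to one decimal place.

40.3 mV

E = (26.7/z) · ln([Na⁺]_out/[Na⁺]_in) with z = +1.
= (26.7/1) · ln(103/22.8) = 26.70 · ln(4.518)
= 26.70 · (1.5080) = 40.26 mV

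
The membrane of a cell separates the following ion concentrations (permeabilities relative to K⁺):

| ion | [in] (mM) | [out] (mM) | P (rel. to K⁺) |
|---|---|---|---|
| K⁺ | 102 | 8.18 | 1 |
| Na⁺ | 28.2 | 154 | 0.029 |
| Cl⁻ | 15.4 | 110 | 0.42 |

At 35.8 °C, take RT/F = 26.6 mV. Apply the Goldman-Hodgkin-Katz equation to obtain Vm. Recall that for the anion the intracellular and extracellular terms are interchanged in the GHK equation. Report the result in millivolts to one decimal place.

Vm = 26.6 · ln[(Σ P·[cation]ₒ + Σ P·[anion]ᵢ) / (Σ P·[cation]ᵢ + Σ P·[anion]ₒ)]
Numerator = 1×8.18 + 0.029×154 + 0.42×15.4 = 19.11
Denominator = 1×102 + 0.029×28.2 + 0.42×110 = 149
Vm = 26.6 · ln(0.12827) = 26.6 × (-2.0536) = -54.63 mV

-54.6 mV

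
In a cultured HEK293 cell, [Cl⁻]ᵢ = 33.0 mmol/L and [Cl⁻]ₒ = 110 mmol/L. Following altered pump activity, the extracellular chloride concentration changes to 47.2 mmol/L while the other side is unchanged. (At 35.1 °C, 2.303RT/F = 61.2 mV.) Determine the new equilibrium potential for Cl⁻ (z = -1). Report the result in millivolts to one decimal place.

-9.5 mV

After the shift: [Cl⁻]_out = 47.2, [Cl⁻]_in = 33.0 mmol/L.
E_new = (61.2/-1)·log₁₀(47.2/33.0) = -61.20 · (0.1554) = -9.51 mV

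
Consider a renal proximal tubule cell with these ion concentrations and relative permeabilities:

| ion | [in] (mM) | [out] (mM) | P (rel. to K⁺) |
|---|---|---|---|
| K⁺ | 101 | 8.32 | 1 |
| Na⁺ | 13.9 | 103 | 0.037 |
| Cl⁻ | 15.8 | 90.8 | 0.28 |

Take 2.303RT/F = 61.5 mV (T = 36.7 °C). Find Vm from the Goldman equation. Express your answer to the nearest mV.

Vm = 61.5 · log₁₀[(Σ P·[cation]ₒ + Σ P·[anion]ᵢ) / (Σ P·[cation]ᵢ + Σ P·[anion]ₒ)]
Numerator = 1×8.32 + 0.037×103 + 0.28×15.8 = 16.55
Denominator = 1×101 + 0.037×13.9 + 0.28×90.8 = 126.9
Vm = 61.5 · log₁₀(0.13042) = 61.5 × (-0.8847) = -54.41 mV

-54 mV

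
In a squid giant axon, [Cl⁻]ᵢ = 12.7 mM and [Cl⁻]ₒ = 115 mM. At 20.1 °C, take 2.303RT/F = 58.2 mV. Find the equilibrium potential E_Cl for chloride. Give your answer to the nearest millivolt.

-56 mV

E = (58.2/z) · log₁₀([Cl⁻]_out/[Cl⁻]_in) with z = -1.
For an anion, dividing by z = -1 reverses the sign.
= (58.2/-1) · log₁₀(115/12.7) = -58.20 · log₁₀(9.055)
= -58.20 · (0.9569) = -55.69 mV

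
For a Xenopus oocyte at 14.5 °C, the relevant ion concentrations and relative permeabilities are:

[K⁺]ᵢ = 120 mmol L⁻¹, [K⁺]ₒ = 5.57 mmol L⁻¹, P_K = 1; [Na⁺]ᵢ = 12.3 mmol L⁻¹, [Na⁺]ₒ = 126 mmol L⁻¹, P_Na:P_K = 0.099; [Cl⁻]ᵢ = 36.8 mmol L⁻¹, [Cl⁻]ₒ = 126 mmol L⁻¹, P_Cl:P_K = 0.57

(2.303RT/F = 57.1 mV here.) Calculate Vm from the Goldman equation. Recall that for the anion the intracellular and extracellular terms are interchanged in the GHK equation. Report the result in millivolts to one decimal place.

-39.6 mV

Vm = 57.1 · log₁₀[(Σ P·[cation]ₒ + Σ P·[anion]ᵢ) / (Σ P·[cation]ᵢ + Σ P·[anion]ₒ)]
Numerator = 1×5.57 + 0.099×126 + 0.57×36.8 = 39.02
Denominator = 1×120 + 0.099×12.3 + 0.57×126 = 193
Vm = 57.1 · log₁₀(0.20214) = 57.1 × (-0.6944) = -39.65 mV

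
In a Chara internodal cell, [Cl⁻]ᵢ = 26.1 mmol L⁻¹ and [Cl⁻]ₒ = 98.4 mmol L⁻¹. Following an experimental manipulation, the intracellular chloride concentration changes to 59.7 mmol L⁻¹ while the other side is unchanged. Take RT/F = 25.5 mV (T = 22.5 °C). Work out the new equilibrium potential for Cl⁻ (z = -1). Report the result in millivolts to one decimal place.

After the shift: [Cl⁻]_out = 98.4, [Cl⁻]_in = 59.7 mmol L⁻¹.
E_new = (25.5/-1)·ln(98.4/59.7) = -25.50 · (0.4997) = -12.74 mV

-12.7 mV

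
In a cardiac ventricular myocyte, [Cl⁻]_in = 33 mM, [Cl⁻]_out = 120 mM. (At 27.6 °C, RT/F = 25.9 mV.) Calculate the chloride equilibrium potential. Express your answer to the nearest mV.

-33 mV

E = (25.9/z) · ln([Cl⁻]_out/[Cl⁻]_in) with z = -1.
For an anion, dividing by z = -1 reverses the sign.
= (25.9/-1) · ln(120/33) = -25.90 · ln(3.636)
= -25.90 · (1.2910) = -33.44 mV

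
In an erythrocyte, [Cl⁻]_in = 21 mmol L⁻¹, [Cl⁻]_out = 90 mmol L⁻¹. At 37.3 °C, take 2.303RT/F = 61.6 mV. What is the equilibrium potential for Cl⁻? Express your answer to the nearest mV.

E = (61.6/z) · log₁₀([Cl⁻]_out/[Cl⁻]_in) with z = -1.
For an anion, dividing by z = -1 reverses the sign.
= (61.6/-1) · log₁₀(90/21) = -61.60 · log₁₀(4.286)
= -61.60 · (0.6320) = -38.93 mV

-39 mV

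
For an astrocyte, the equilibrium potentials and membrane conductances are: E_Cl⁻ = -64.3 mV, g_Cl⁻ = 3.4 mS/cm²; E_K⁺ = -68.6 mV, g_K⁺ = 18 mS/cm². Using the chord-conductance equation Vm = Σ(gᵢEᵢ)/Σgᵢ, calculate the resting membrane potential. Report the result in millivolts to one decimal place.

Σ gᵢEᵢ = 3.4·(-64.3) + 18·(-68.6) = -1453.42
Σ gᵢ = 3.4 + 18 = 21.4
Vm = -1453.42 / 21.4 = -67.92 mV

-67.9 mV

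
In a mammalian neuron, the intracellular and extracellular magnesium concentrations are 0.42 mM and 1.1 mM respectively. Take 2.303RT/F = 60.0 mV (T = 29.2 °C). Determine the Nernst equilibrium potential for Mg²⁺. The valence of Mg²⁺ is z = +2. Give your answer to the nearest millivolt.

E = (60.0/z) · log₁₀([Mg²⁺]_out/[Mg²⁺]_in) with z = +2.
= (60.0/2) · log₁₀(1.1/0.42) = 30.00 · log₁₀(2.619)
= 30.00 · (0.4181) = 12.54 mV

13 mV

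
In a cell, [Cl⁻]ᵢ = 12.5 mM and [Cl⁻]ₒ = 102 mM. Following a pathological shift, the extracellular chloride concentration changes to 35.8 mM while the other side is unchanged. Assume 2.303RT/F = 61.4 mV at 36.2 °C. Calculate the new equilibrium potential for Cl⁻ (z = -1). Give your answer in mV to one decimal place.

After the shift: [Cl⁻]_out = 35.8, [Cl⁻]_in = 12.5 mM.
E_new = (61.4/-1)·log₁₀(35.8/12.5) = -61.40 · (0.4570) = -28.06 mV

-28.1 mV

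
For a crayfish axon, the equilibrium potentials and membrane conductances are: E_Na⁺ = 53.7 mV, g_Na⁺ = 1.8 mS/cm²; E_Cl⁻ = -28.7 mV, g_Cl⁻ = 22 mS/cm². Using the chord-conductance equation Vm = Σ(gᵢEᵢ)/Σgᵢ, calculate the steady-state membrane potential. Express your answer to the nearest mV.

Σ gᵢEᵢ = 1.8·(53.7) + 22·(-28.7) = -534.74
Σ gᵢ = 1.8 + 22 = 23.8
Vm = -534.74 / 23.8 = -22.47 mV

-22 mV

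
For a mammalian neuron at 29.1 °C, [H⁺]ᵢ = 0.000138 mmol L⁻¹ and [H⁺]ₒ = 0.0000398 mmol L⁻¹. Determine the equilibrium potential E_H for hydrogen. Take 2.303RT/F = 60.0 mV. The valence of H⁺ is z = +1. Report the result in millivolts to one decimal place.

-32.4 mV

E = (60.0/z) · log₁₀([H⁺]_out/[H⁺]_in) with z = +1.
= (60.0/1) · log₁₀(0.0000398/0.000138) = 60.00 · log₁₀(0.2884)
= 60.00 · (-0.5400) = -32.40 mV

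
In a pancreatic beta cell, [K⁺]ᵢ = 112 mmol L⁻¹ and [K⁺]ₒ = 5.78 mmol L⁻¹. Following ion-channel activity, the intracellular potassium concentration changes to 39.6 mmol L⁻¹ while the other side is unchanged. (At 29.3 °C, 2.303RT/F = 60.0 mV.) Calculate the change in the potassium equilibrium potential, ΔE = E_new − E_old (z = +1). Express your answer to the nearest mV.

E_old = (60.0/1)·log₁₀(5.78/112) = -77.24 mV
E_new = (60.0/1)·log₁₀(5.78/39.6) = -50.15 mV
ΔE = -50.15 − (-77.24) = 27.09 mV

27 mV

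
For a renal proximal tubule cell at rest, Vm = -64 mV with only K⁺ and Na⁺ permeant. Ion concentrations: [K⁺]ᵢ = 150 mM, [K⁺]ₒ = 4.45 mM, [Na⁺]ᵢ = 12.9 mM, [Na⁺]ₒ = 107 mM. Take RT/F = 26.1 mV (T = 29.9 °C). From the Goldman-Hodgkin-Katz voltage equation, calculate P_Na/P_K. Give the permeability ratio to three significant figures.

0.0800

Let α = P_Na/P_K. GHK: Vm = 26.1·ln[(Kₒ + α·Naₒ)/(Kᵢ + α·Naᵢ)].
e^(Vm/26.1) = e^(-64.0/26.1) = 0.086112
So 0.086112·(Kᵢ + α·Naᵢ) = Kₒ + α·Naₒ → α = (0.086112·150.0 − 4.45) / (107.0 − 0.086112·12.9)
α = (12.92 − 4.45) / (107.0 − 1.111) = 8.467/105.9 = 0.07996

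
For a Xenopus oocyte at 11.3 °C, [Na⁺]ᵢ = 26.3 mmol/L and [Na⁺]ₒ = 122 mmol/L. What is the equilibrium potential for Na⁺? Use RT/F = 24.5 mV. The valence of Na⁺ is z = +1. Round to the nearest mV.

38 mV

E = (24.5/z) · ln([Na⁺]_out/[Na⁺]_in) with z = +1.
= (24.5/1) · ln(122/26.3) = 24.50 · ln(4.639)
= 24.50 · (1.5345) = 37.59 mV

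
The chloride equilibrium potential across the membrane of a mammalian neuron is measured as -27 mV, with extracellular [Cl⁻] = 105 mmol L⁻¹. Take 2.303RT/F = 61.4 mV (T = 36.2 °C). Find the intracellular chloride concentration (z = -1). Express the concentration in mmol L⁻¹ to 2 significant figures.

38 mmol L⁻¹

Nernst: E = (61.4/-1) · log₁₀([out]/[in]), so log₁₀([out]/[in]) = -27.0 × -1 / 61.4 = 0.4397.
[out]/[in] = 10^(0.4397) = 2.753.
[in] = 105 / 2.753 = 38.15 mmol L⁻¹.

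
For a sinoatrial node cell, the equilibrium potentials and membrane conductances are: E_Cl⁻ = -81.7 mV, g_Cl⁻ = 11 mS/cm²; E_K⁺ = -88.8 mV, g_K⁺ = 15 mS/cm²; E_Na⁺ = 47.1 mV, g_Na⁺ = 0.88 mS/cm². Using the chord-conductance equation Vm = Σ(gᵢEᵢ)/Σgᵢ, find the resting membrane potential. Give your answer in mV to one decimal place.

-81.4 mV

Σ gᵢEᵢ = 11·(-81.7) + 15·(-88.8) + 0.88·(47.1) = -2189.25
Σ gᵢ = 11 + 15 + 0.88 = 26.88
Vm = -2189.25 / 26.88 = -81.45 mV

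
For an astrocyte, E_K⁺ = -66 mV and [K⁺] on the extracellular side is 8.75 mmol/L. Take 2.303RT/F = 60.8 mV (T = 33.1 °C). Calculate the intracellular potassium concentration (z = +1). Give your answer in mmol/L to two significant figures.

110 mmol/L

Nernst: E = (60.8/1) · log₁₀([out]/[in]), so log₁₀([out]/[in]) = -66.0 × 1 / 60.8 = -1.0855.
[out]/[in] = 10^(-1.0855) = 0.08212.
[in] = 8.75 / 0.08212 = 106.5 mmol/L.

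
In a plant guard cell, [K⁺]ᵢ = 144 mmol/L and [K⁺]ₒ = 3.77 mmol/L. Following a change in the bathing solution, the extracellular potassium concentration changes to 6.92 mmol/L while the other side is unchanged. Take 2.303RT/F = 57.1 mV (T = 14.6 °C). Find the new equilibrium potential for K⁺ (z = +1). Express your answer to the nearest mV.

-75 mV

After the shift: [K⁺]_out = 6.92, [K⁺]_in = 144 mmol/L.
E_new = (57.1/1)·log₁₀(6.92/144) = 57.10 · (-1.3183) = -75.27 mV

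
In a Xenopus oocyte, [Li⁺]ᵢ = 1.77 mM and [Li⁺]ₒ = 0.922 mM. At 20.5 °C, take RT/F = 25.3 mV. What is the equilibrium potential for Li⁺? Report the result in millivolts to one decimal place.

E = (25.3/z) · ln([Li⁺]_out/[Li⁺]_in) with z = +1.
= (25.3/1) · ln(0.922/1.77) = 25.30 · ln(0.5209)
= 25.30 · (-0.6522) = -16.50 mV

-16.5 mV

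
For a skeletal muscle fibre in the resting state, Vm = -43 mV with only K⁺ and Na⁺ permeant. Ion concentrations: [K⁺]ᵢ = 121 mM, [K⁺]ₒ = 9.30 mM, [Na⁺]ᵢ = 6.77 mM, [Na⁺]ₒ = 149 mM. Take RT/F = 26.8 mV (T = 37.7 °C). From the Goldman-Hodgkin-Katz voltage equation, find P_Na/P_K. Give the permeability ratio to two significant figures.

0.10

Let α = P_Na/P_K. GHK: Vm = 26.8·ln[(Kₒ + α·Naₒ)/(Kᵢ + α·Naᵢ)].
e^(Vm/26.8) = e^(-43.0/26.8) = 0.20099
So 0.20099·(Kᵢ + α·Naᵢ) = Kₒ + α·Naₒ → α = (0.20099·121.0 − 9.3) / (149.0 − 0.20099·6.77)
α = (24.32 − 9.3) / (149.0 − 1.361) = 15.02/147.6 = 0.1017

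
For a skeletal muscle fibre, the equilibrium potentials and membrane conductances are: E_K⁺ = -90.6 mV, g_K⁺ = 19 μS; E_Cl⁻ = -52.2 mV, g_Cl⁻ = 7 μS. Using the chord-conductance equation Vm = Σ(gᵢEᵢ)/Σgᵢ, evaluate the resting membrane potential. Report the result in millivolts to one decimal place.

Σ gᵢEᵢ = 19·(-90.6) + 7·(-52.2) = -2086.80
Σ gᵢ = 19 + 7 = 26
Vm = -2086.80 / 26 = -80.26 mV

-80.3 mV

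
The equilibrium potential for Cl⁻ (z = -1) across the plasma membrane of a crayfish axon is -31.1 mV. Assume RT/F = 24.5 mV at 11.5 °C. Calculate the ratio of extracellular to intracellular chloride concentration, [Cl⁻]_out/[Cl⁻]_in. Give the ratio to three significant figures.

ln([out]/[in]) = E·z/(24.5) = -31.1 × -1 / 24.5 = 1.2694
[out]/[in] = e^(1.2694) = 3.559

3.56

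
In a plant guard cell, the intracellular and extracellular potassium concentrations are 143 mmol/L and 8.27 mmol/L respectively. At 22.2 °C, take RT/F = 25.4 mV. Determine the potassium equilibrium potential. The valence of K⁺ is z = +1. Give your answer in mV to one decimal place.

-72.4 mV

E = (25.4/z) · ln([K⁺]_out/[K⁺]_in) with z = +1.
= (25.4/1) · ln(8.27/143) = 25.40 · ln(0.05783)
= 25.40 · (-2.8502) = -72.40 mV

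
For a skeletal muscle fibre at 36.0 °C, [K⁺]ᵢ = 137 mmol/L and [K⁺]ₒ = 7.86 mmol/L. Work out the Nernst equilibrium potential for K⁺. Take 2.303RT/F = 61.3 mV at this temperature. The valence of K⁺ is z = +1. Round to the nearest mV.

-76 mV

E = (61.3/z) · log₁₀([K⁺]_out/[K⁺]_in) with z = +1.
= (61.3/1) · log₁₀(7.86/137) = 61.30 · log₁₀(0.05737)
= 61.30 · (-1.2413) = -76.09 mV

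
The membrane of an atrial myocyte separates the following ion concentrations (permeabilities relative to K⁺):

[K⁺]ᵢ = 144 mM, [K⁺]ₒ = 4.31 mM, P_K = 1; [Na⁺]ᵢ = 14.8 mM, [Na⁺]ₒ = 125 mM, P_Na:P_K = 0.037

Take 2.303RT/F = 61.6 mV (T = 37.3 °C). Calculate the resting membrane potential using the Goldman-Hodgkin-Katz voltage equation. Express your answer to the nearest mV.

-74 mV

Vm = 61.6 · log₁₀[(Σ P·[cation]ₒ + Σ P·[anion]ᵢ) / (Σ P·[cation]ᵢ + Σ P·[anion]ₒ)]
Numerator = 1×4.31 + 0.037×125 = 8.935
Denominator = 1×144 + 0.037×14.8 = 144.5
Vm = 61.6 · log₁₀(0.061814) = 61.6 × (-1.2089) = -74.47 mV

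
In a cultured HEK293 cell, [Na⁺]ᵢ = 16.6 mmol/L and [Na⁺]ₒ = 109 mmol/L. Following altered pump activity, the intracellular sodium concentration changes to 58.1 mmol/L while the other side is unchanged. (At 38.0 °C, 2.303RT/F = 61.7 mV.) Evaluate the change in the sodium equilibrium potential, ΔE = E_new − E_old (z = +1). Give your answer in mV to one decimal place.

E_old = (61.7/1)·log₁₀(109/16.6) = 50.43 mV
E_new = (61.7/1)·log₁₀(109/58.1) = 16.86 mV
ΔE = 16.86 − (50.43) = -33.57 mV

-33.6 mV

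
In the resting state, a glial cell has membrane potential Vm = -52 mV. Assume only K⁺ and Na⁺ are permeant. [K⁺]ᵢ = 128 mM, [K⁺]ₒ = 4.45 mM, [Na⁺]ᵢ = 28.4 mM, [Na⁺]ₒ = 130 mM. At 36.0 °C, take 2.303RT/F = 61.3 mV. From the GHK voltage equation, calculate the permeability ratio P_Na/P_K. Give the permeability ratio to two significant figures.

Let α = P_Na/P_K. GHK: Vm = 61.3·log₁₀[(Kₒ + α·Naₒ)/(Kᵢ + α·Naᵢ)].
10^(Vm/61.3) = 10^(-52.0/61.3) = 0.14181
So 0.14181·(Kᵢ + α·Naᵢ) = Kₒ + α·Naₒ → α = (0.14181·128.0 − 4.45) / (130.0 − 0.14181·28.4)
α = (18.15 − 4.45) / (130.0 − 4.027) = 13.7/126 = 0.1088

0.11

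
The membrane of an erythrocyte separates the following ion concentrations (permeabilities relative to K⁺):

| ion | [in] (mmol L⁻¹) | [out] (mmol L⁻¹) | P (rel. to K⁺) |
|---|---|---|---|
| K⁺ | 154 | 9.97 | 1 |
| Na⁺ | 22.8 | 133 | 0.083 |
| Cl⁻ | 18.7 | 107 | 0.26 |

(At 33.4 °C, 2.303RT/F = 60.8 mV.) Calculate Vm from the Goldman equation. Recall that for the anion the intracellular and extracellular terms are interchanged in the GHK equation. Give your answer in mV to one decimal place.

-51.8 mV

Vm = 60.8 · log₁₀[(Σ P·[cation]ₒ + Σ P·[anion]ᵢ) / (Σ P·[cation]ᵢ + Σ P·[anion]ₒ)]
Numerator = 1×9.97 + 0.083×133 + 0.26×18.7 = 25.87
Denominator = 1×154 + 0.083×22.8 + 0.26×107 = 183.7
Vm = 60.8 · log₁₀(0.14082) = 60.8 × (-0.8513) = -51.76 mV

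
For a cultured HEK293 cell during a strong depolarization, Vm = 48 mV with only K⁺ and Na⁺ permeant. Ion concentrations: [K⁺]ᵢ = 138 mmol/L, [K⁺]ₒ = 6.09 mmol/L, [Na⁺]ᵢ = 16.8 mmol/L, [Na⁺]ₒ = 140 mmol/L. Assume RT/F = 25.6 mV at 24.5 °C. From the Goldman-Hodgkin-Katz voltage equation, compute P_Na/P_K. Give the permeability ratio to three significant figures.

29.4

Let α = P_Na/P_K. GHK: Vm = 25.6·ln[(Kₒ + α·Naₒ)/(Kᵢ + α·Naᵢ)].
e^(Vm/25.6) = e^(48.0/25.6) = 6.5208
So 6.5208·(Kᵢ + α·Naᵢ) = Kₒ + α·Naₒ → α = (6.5208·138.0 − 6.09) / (140.0 − 6.5208·16.8)
α = (899.9 − 6.09) / (140.0 − 109.5) = 893.8/30.45 = 29.35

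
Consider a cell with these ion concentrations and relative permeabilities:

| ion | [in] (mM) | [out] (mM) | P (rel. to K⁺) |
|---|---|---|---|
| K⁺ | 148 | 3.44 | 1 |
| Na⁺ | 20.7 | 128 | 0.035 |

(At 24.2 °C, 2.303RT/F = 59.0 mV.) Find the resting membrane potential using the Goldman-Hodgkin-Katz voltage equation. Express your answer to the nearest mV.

Vm = 59.0 · log₁₀[(Σ P·[cation]ₒ + Σ P·[anion]ᵢ) / (Σ P·[cation]ᵢ + Σ P·[anion]ₒ)]
Numerator = 1×3.44 + 0.035×128 = 7.92
Denominator = 1×148 + 0.035×20.7 = 148.7
Vm = 59.0 · log₁₀(0.053253) = 59.0 × (-1.2737) = -75.15 mV

-75 mV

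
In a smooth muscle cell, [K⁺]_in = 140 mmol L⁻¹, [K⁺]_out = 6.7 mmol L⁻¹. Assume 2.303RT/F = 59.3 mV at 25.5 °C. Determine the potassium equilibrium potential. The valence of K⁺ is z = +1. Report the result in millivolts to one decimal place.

-78.3 mV

E = (59.3/z) · log₁₀([K⁺]_out/[K⁺]_in) with z = +1.
= (59.3/1) · log₁₀(6.7/140) = 59.30 · log₁₀(0.04786)
= 59.30 · (-1.3201) = -78.28 mV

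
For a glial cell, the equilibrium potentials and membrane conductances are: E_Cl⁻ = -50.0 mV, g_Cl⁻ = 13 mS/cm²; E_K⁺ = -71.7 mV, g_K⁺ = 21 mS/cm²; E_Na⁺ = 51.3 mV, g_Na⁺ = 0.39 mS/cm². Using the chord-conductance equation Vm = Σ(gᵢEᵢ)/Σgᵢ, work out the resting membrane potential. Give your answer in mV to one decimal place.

Σ gᵢEᵢ = 13·(-50.0) + 21·(-71.7) + 0.39·(51.3) = -2135.69
Σ gᵢ = 13 + 21 + 0.39 = 34.39
Vm = -2135.69 / 34.39 = -62.10 mV

-62.1 mV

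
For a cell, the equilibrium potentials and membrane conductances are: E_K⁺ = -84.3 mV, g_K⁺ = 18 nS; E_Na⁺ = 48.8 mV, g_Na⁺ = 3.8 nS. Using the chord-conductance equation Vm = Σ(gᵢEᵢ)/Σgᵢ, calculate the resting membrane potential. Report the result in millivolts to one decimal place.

-61.1 mV

Σ gᵢEᵢ = 18·(-84.3) + 3.8·(48.8) = -1331.96
Σ gᵢ = 18 + 3.8 = 21.8
Vm = -1331.96 / 21.8 = -61.10 mV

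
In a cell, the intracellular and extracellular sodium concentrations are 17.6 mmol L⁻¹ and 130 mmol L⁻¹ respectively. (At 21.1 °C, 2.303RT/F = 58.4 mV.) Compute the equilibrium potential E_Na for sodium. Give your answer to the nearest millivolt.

E = (58.4/z) · log₁₀([Na⁺]_out/[Na⁺]_in) with z = +1.
= (58.4/1) · log₁₀(130/17.6) = 58.40 · log₁₀(7.386)
= 58.40 · (0.8684) = 50.72 mV

51 mV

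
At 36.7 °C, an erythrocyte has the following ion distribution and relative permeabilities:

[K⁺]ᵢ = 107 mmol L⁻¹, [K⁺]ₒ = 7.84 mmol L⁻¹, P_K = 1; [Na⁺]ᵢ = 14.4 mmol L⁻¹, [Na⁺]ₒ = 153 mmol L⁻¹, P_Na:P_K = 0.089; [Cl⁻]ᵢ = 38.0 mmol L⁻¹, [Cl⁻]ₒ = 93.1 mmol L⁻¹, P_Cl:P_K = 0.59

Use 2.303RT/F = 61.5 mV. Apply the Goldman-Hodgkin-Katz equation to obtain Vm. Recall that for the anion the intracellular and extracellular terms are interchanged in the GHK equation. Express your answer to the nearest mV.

-35 mV

Vm = 61.5 · log₁₀[(Σ P·[cation]ₒ + Σ P·[anion]ᵢ) / (Σ P·[cation]ᵢ + Σ P·[anion]ₒ)]
Numerator = 1×7.84 + 0.089×153 + 0.59×38.0 = 43.88
Denominator = 1×107 + 0.089×14.4 + 0.59×93.1 = 163.2
Vm = 61.5 · log₁₀(0.26884) = 61.5 × (-0.5705) = -35.09 mV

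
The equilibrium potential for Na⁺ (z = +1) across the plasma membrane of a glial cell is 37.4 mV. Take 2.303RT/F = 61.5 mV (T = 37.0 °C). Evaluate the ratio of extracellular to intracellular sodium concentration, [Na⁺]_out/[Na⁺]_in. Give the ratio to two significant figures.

4.1

log₁₀([out]/[in]) = E·z/(61.5) = 37.4 × 1 / 61.5 = 0.6081
[out]/[in] = 10^(0.6081) = 4.056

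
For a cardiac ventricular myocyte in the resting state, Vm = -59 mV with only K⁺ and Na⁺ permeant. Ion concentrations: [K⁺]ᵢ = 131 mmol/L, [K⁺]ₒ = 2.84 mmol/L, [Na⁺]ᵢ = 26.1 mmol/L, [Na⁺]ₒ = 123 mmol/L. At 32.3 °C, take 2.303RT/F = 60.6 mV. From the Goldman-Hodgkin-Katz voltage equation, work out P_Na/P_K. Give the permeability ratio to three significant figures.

Let α = P_Na/P_K. GHK: Vm = 60.6·log₁₀[(Kₒ + α·Naₒ)/(Kᵢ + α·Naᵢ)].
10^(Vm/60.6) = 10^(-59.0/60.6) = 0.10627
So 0.10627·(Kᵢ + α·Naᵢ) = Kₒ + α·Naₒ → α = (0.10627·131.0 − 2.84) / (123.0 − 0.10627·26.1)
α = (13.92 − 2.84) / (123.0 − 2.774) = 11.08/120.2 = 0.09217

0.0922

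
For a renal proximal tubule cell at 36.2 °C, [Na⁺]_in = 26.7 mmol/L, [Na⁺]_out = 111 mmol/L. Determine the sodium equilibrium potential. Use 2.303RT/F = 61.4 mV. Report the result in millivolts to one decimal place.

E = (61.4/z) · log₁₀([Na⁺]_out/[Na⁺]_in) with z = +1.
= (61.4/1) · log₁₀(111/26.7) = 61.40 · log₁₀(4.157)
= 61.40 · (0.6188) = 38.00 mV

38.0 mV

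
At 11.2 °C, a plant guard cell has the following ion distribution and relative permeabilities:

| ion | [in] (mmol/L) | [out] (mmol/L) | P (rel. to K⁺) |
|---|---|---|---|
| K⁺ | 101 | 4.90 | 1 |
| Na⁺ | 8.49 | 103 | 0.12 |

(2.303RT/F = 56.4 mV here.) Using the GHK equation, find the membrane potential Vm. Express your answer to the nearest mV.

-44 mV

Vm = 56.4 · log₁₀[(Σ P·[cation]ₒ + Σ P·[anion]ᵢ) / (Σ P·[cation]ᵢ + Σ P·[anion]ₒ)]
Numerator = 1×4.90 + 0.12×103 = 17.26
Denominator = 1×101 + 0.12×8.49 = 102
Vm = 56.4 · log₁₀(0.16918) = 56.4 × (-0.7716) = -43.52 mV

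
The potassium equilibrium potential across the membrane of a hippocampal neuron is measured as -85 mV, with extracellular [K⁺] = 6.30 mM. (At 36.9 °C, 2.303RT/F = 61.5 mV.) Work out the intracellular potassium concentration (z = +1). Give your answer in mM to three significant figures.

Nernst: E = (61.5/1) · log₁₀([out]/[in]), so log₁₀([out]/[in]) = -85.0 × 1 / 61.5 = -1.3821.
[out]/[in] = 10^(-1.3821) = 0.04148.
[in] = 6.30 / 0.04148 = 151.9 mM.

152 mM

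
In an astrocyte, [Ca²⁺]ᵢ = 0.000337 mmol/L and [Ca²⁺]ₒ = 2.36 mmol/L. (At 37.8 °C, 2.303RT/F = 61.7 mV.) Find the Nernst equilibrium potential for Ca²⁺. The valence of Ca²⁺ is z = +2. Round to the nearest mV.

E = (61.7/z) · log₁₀([Ca²⁺]_out/[Ca²⁺]_in) with z = +2.
= (61.7/2) · log₁₀(2.36/0.000337) = 30.85 · log₁₀(7003)
= 30.85 · (3.8453) = 118.63 mV

119 mV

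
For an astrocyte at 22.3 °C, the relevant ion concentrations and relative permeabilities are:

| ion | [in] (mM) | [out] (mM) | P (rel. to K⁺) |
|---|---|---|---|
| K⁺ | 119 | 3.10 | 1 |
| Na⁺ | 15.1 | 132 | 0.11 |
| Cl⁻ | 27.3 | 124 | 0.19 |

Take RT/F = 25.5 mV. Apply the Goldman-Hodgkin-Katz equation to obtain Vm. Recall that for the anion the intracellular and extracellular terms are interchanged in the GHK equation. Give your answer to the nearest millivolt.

-47 mV

Vm = 25.5 · ln[(Σ P·[cation]ₒ + Σ P·[anion]ᵢ) / (Σ P·[cation]ᵢ + Σ P·[anion]ₒ)]
Numerator = 1×3.10 + 0.11×132 + 0.19×27.3 = 22.81
Denominator = 1×119 + 0.11×15.1 + 0.19×124 = 144.2
Vm = 25.5 · ln(0.15814) = 25.5 × (-1.8443) = -47.03 mV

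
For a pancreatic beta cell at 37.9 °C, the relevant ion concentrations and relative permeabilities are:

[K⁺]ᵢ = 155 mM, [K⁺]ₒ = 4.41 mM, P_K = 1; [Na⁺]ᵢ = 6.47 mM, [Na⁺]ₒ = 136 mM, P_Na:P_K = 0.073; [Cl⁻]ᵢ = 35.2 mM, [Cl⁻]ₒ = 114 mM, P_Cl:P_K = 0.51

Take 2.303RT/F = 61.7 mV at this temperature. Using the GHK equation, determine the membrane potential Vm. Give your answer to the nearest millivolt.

Vm = 61.7 · log₁₀[(Σ P·[cation]ₒ + Σ P·[anion]ᵢ) / (Σ P·[cation]ᵢ + Σ P·[anion]ₒ)]
Numerator = 1×4.41 + 0.073×136 + 0.51×35.2 = 32.29
Denominator = 1×155 + 0.073×6.47 + 0.51×114 = 213.6
Vm = 61.7 · log₁₀(0.15116) = 61.7 × (-0.8206) = -50.63 mV

-51 mV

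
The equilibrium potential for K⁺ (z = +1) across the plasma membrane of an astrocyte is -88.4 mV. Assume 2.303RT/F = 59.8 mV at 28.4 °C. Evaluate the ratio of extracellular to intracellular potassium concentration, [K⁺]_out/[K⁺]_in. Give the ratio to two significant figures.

0.033

log₁₀([out]/[in]) = E·z/(59.8) = -88.4 × 1 / 59.8 = -1.4783
[out]/[in] = 10^(-1.4783) = 0.03325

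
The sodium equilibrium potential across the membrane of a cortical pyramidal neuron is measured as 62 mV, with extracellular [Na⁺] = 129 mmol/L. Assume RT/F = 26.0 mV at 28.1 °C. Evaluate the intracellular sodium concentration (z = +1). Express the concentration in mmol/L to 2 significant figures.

Nernst: E = (26.0/1) · ln([out]/[in]), so ln([out]/[in]) = 62.0 × 1 / 26.0 = 2.3846.
[out]/[in] = e^(2.3846) = 10.85.
[in] = 129 / 10.85 = 11.88 mmol/L.

12 mmol/L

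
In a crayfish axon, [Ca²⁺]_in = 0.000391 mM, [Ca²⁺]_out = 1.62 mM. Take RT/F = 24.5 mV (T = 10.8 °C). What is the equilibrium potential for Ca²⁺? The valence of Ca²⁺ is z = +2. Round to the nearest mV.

102 mV

E = (24.5/z) · ln([Ca²⁺]_out/[Ca²⁺]_in) with z = +2.
= (24.5/2) · ln(1.62/0.000391) = 12.25 · ln(4143)
= 12.25 · (8.3292) = 102.03 mV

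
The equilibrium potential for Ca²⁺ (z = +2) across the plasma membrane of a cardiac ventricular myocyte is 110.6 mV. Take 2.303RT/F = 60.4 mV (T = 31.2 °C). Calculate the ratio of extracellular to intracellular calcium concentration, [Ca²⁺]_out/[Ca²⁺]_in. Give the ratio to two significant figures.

4600

log₁₀([out]/[in]) = E·z/(60.4) = 110.6 × 2 / 60.4 = 3.6623
[out]/[in] = 10^(3.6623) = 4595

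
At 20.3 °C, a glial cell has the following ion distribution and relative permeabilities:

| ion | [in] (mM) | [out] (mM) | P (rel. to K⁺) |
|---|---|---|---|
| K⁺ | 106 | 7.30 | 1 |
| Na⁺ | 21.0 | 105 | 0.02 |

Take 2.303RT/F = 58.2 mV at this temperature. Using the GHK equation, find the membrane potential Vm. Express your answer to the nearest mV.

Vm = 58.2 · log₁₀[(Σ P·[cation]ₒ + Σ P·[anion]ᵢ) / (Σ P·[cation]ᵢ + Σ P·[anion]ₒ)]
Numerator = 1×7.30 + 0.02×105 = 9.4
Denominator = 1×106 + 0.02×21.0 = 106.4
Vm = 58.2 · log₁₀(0.088329) = 58.2 × (-1.0539) = -61.34 mV

-61 mV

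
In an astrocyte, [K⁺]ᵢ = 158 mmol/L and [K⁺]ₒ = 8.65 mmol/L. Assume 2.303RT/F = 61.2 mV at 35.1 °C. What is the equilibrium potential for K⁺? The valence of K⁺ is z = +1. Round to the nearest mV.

-77 mV

E = (61.2/z) · log₁₀([K⁺]_out/[K⁺]_in) with z = +1.
= (61.2/1) · log₁₀(8.65/158) = 61.20 · log₁₀(0.05475)
= 61.20 · (-1.2616) = -77.21 mV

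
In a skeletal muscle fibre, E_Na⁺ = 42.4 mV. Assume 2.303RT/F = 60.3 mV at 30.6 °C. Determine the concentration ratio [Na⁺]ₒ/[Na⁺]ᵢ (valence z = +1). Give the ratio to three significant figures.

5.05

log₁₀([out]/[in]) = E·z/(60.3) = 42.4 × 1 / 60.3 = 0.7032
[out]/[in] = 10^(0.7032) = 5.048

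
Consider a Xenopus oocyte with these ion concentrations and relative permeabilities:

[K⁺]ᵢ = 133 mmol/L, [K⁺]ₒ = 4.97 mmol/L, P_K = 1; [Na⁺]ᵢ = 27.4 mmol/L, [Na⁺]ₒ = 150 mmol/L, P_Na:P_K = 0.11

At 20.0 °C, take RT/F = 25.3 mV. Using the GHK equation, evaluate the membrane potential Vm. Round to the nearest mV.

Vm = 25.3 · ln[(Σ P·[cation]ₒ + Σ P·[anion]ᵢ) / (Σ P·[cation]ᵢ + Σ P·[anion]ₒ)]
Numerator = 1×4.97 + 0.11×150 = 21.47
Denominator = 1×133 + 0.11×27.4 = 136
Vm = 25.3 · ln(0.15785) = 25.3 × (-1.8461) = -46.71 mV

-47 mV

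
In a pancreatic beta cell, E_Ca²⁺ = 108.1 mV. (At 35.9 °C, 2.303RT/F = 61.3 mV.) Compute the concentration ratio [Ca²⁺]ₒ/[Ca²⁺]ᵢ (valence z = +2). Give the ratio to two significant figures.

log₁₀([out]/[in]) = E·z/(61.3) = 108.1 × 2 / 61.3 = 3.5269
[out]/[in] = 10^(3.5269) = 3364

3400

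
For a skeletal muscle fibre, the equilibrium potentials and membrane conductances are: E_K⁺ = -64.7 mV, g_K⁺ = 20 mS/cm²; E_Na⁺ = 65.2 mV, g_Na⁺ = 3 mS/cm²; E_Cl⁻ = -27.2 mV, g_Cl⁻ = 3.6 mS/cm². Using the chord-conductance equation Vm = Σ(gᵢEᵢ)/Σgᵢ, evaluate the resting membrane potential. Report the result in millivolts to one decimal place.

-45.0 mV

Σ gᵢEᵢ = 20·(-64.7) + 3·(65.2) + 3.6·(-27.2) = -1196.32
Σ gᵢ = 20 + 3 + 3.6 = 26.6
Vm = -1196.32 / 26.6 = -44.97 mV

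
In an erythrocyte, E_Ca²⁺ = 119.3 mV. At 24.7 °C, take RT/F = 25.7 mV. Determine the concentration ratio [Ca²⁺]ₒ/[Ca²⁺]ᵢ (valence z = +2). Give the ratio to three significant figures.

ln([out]/[in]) = E·z/(25.7) = 119.3 × 2 / 25.7 = 9.2840
[out]/[in] = e^(9.2840) = 1.076e+04

10800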